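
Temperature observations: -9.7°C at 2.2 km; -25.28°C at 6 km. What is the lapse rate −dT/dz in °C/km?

4.1°C/km

Γ = −ΔT/Δz = (-9.7 − (-25.28)) / (6000 − 2200) m
  = 15.58°C / 3.8 km = 4.1°C/km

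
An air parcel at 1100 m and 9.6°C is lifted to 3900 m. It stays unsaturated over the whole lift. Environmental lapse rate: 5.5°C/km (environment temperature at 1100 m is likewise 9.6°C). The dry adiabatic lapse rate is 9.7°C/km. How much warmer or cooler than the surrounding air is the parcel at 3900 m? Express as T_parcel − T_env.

-11.76°C (parcel cooler than environment)

Parcel:
  1100 → 3900 m (dry, 9.7°C/km): ΔT = -9.7 × 2.8 = -27.16°C → T = -17.56°C
Environment:
  1100 → 3900 m (environment, 5.5°C/km): ΔT = -5.5 × 2.8 = -15.4°C → T = -5.8°C
T_parcel − T_env = -17.56 − (-5.8) = -11.76°C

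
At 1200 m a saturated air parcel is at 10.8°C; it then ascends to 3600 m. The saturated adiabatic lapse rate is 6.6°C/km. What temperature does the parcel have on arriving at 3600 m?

1200–3600 m, saturated adiabatic: Δz = 2.4 km ⇒ ΔT = -15.84°C; T = -5.04°C

-5.04°C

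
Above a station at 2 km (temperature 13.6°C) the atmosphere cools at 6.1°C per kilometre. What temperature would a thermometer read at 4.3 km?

Environmental to 4300 m: -6.1 × 2.3 km = -14.03°C, so T = -0.43°C.

-0.43°C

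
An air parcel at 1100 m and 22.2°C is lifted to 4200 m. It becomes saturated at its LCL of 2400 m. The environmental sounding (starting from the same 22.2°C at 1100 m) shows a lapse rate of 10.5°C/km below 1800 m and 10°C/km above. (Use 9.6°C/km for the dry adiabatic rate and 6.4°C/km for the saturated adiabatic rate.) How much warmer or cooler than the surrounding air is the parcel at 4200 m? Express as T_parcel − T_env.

+7.35°C (parcel warmer than environment)

Parcel:
  From 1100 m to 2400 m (dry): cools by 9.6 × 1.3 = 12.48°C, giving 9.72°C.
  From 2400 m to 4200 m (saturated): cools by 6.4 × 1.8 = 11.52°C, giving -1.8°C.
Environment:
  From 1100 m to 1800 m (environment, lower layer): cools by 10.5 × 0.7 = 7.35°C, giving 14.85°C.
  From 1800 m to 4200 m (environment, upper layer): cools by 10 × 2.4 = 24°C, giving -9.15°C.
T_parcel − T_env = -1.8 − (-9.15) = +7.35°C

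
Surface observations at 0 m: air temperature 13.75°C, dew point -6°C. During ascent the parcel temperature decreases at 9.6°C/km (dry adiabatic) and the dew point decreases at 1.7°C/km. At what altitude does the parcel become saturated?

T and T_d converge at 9.6 − 1.7 = 7.9°C per km
Height above start = (13.75 − (-6)) / 7.9 = 2.5 km
LCL altitude = 0 m + 2500 m = 2500 m

2500 m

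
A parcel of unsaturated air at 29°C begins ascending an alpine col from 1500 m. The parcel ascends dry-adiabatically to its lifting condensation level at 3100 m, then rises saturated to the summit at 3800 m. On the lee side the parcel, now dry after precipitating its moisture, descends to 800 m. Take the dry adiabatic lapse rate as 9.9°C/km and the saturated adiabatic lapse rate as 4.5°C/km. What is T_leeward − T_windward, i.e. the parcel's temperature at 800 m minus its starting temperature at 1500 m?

+10.71°C

1500 → 3100 m (dry, 9.9°C/km): ΔT = -9.9 × 1.6 = -15.84°C → T = 13.16°C
3100 → 3800 m (saturated, 4.5°C/km): ΔT = -4.5 × 0.7 = -3.15°C → T = 10.01°C
3800 → 800 m (dry descent, 9.9°C/km): ΔT = +9.9 × 3 = +29.7°C → T = 39.71°C
Net change vs windward start: 39.71 − 29 = +10.71°C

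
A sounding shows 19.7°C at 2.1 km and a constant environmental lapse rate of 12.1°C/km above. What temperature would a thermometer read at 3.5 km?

2.76°C

From 2100 m to 3500 m (environmental): cools by 12.1 × 1.4 = 16.94°C, giving 2.76°C.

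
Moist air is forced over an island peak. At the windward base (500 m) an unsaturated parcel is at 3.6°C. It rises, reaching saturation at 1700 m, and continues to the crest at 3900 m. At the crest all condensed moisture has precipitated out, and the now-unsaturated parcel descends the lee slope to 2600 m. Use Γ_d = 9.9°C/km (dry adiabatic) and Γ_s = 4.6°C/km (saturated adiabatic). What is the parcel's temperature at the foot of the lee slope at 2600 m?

500–1700 m, dry: Δz = 1.2 km ⇒ ΔT = -11.88°C; T = -8.28°C
1700–3900 m, saturated: Δz = 2.2 km ⇒ ΔT = -10.12°C; T = -18.4°C
3900–2600 m, dry descent: Δz = 1.3 km ⇒ ΔT = +12.87°C; T = -5.53°C

-5.53°C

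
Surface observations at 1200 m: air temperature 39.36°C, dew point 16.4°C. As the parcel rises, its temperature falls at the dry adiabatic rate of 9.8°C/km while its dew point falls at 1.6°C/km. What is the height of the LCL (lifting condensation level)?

4000 m

T and T_d converge at 9.8 − 1.6 = 8.2°C per km
Height above start = (39.36 − 16.4) / 8.2 = 2.8 km
LCL altitude = 1200 m + 2800 m = 4000 m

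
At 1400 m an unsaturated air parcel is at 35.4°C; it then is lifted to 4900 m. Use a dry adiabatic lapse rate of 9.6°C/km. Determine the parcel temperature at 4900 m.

From 1400 m to 4900 m (dry adiabatic): cools by 9.6 × 3.5 = 33.6°C, giving 1.8°C.

1.8°C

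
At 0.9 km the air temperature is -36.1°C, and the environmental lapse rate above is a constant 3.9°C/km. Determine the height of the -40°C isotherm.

Height above start = (-36.1 − (-40)) / 3.9 = 1 km
Altitude = 900 m + 1000 m = 1900 m

1.9 km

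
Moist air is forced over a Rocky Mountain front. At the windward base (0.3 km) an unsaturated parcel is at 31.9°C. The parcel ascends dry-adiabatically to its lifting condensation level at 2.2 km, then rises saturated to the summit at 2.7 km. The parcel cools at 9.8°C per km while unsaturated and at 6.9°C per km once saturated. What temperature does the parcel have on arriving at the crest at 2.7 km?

Dry to 2200 m: -9.8 × 1.9 km = -18.62°C, so T = 13.28°C.
Saturated to 2700 m: -6.9 × 0.5 km = -3.45°C, so T = 9.83°C.

9.83°C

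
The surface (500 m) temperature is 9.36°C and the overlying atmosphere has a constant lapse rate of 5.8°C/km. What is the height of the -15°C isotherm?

Height above start = (9.36 − (-15)) / 5.8 = 4.2 km
Altitude = 500 m + 4200 m = 4700 m

4700 m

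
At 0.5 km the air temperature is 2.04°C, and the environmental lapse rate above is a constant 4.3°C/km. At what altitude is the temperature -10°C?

3.3 km

Height above start = (2.04 − (-10)) / 4.3 = 2.8 km
Altitude = 500 m + 2800 m = 3300 m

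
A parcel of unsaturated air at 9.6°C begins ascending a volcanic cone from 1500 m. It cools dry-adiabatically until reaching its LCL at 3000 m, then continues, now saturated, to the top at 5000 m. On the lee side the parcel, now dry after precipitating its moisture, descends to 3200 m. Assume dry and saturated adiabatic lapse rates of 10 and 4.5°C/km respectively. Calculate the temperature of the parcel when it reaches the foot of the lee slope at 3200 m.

3.6°C

1500 → 3000 m (dry, 10°C/km): ΔT = -10 × 1.5 = -15°C → T = -5.4°C
3000 → 5000 m (saturated, 4.5°C/km): ΔT = -4.5 × 2 = -9°C → T = -14.4°C
5000 → 3200 m (dry descent, 10°C/km): ΔT = +10 × 1.8 = +18°C → T = 3.6°C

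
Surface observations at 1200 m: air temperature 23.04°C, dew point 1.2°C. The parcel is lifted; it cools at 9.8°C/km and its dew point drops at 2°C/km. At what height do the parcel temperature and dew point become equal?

T and T_d converge at 9.8 − 2 = 7.8°C per km
Height above start = (23.04 − 1.2) / 7.8 = 2.8 km
LCL altitude = 1200 m + 2800 m = 4000 m

4000 m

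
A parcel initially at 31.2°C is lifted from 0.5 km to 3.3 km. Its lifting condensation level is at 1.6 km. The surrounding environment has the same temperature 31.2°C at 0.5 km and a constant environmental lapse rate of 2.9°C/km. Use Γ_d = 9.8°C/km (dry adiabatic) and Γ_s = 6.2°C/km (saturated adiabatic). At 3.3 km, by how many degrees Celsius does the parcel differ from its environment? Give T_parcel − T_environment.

-13.2°C (parcel cooler than environment)

Parcel:
  500–1600 m, dry: Δz = 1.1 km ⇒ ΔT = -10.78°C; T = 20.42°C
  1600–3300 m, saturated: Δz = 1.7 km ⇒ ΔT = -10.54°C; T = 9.88°C
Environment:
  500–3300 m, environment: Δz = 2.8 km ⇒ ΔT = -8.12°C; T = 23.08°C
T_parcel − T_env = 9.88 − 23.08 = -13.2°C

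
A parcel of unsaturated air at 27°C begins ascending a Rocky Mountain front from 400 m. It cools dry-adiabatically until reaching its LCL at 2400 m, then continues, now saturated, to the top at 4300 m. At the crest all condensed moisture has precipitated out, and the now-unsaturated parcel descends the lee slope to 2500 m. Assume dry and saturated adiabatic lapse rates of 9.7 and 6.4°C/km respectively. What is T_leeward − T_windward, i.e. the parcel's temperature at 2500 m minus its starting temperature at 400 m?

400–2400 m, dry: Δz = 2 km ⇒ ΔT = -19.4°C; T = 7.6°C
2400–4300 m, saturated: Δz = 1.9 km ⇒ ΔT = -12.16°C; T = -4.56°C
4300–2500 m, dry descent: Δz = 1.8 km ⇒ ΔT = +17.46°C; T = 12.9°C
Net change vs windward start: 12.9 − 27 = -14.1°C

-14.1°C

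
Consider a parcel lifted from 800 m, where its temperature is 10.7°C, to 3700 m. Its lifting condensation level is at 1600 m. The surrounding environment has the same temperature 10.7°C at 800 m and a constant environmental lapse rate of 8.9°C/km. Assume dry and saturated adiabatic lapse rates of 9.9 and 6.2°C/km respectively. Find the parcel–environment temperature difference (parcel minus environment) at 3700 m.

+4.87°C (parcel warmer than environment)

Parcel:
  800–1600 m, dry: Δz = 0.8 km ⇒ ΔT = -7.92°C; T = 2.78°C
  1600–3700 m, saturated: Δz = 2.1 km ⇒ ΔT = -13.02°C; T = -10.24°C
Environment:
  800–3700 m, environment: Δz = 2.9 km ⇒ ΔT = -25.81°C; T = -15.11°C
T_parcel − T_env = -10.24 − (-15.11) = +4.87°C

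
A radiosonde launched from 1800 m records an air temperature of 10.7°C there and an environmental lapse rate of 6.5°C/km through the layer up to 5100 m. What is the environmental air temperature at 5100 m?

1800–5100 m, environmental: Δz = 3.3 km ⇒ ΔT = -21.45°C; T = -10.75°C

-10.75°C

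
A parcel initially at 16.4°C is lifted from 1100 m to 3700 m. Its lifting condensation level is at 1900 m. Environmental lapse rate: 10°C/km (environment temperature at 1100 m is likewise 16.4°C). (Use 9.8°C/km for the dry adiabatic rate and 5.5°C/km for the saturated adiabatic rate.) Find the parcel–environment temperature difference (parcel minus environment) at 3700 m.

Parcel:
  1100–1900 m, dry: Δz = 0.8 km ⇒ ΔT = -7.84°C; T = 8.56°C
  1900–3700 m, saturated: Δz = 1.8 km ⇒ ΔT = -9.9°C; T = -1.34°C
Environment:
  1100–3700 m, environment: Δz = 2.6 km ⇒ ΔT = -26°C; T = -9.6°C
T_parcel − T_env = -1.34 − (-9.6) = +8.26°C

+8.26°C (parcel warmer than environment)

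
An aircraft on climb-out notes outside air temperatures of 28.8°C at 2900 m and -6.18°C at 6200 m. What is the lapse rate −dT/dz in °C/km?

10.6°C/km

Γ = −ΔT/Δz = (28.8 − (-6.18)) / (6200 − 2900) m
  = 34.98°C / 3.3 km = 10.6°C/km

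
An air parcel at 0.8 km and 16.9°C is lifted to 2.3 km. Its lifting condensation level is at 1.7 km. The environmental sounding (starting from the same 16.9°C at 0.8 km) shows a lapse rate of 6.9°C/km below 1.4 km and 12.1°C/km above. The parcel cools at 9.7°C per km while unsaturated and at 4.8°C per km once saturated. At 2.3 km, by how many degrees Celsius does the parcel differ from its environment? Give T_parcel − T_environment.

Parcel:
  Dry to 1700 m: -9.7 × 0.9 km = -8.73°C, so T = 8.17°C.
  Saturated to 2300 m: -4.8 × 0.6 km = -2.88°C, so T = 5.29°C.
Environment:
  Environment, lower layer to 1400 m: -6.9 × 0.6 km = -4.14°C, so T = 12.76°C.
  Environment, upper layer to 2300 m: -12.1 × 0.9 km = -10.89°C, so T = 1.87°C.
T_parcel − T_env = 5.29 − 1.87 = +3.42°C

+3.42°C (parcel warmer than environment)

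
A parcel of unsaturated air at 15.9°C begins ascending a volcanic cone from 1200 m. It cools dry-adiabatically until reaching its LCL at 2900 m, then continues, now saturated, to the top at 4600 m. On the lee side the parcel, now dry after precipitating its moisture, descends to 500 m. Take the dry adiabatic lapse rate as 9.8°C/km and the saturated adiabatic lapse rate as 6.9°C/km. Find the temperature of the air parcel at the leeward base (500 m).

27.69°C

Dry to 2900 m: -9.8 × 1.7 km = -16.66°C, so T = -0.76°C.
Saturated to 4600 m: -6.9 × 1.7 km = -11.73°C, so T = -12.49°C.
Dry descent to 500 m: +9.8 × 4.1 km = +40.18°C, so T = 27.69°C.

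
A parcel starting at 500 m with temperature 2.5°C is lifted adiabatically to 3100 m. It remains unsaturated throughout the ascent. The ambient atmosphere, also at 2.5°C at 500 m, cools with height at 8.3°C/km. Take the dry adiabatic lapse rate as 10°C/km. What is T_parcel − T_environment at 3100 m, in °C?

-4.42°C (parcel cooler than environment)

Parcel:
  From 500 m to 3100 m (dry): cools by 10 × 2.6 = 26°C, giving -23.5°C.
Environment:
  From 500 m to 3100 m (environment): cools by 8.3 × 2.6 = 21.58°C, giving -19.08°C.
T_parcel − T_env = -23.5 − (-19.08) = -4.42°C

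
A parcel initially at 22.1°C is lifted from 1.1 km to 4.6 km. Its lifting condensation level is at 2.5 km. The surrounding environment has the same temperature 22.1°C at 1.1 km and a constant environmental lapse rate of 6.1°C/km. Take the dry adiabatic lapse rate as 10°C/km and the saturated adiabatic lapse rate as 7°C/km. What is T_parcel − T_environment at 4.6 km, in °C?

-7.35°C (parcel cooler than environment)

Parcel:
  From 1100 m to 2500 m (dry): cools by 10 × 1.4 = 14°C, giving 8.1°C.
  From 2500 m to 4600 m (saturated): cools by 7 × 2.1 = 14.7°C, giving -6.6°C.
Environment:
  From 1100 m to 4600 m (environment): cools by 6.1 × 3.5 = 21.35°C, giving 0.75°C.
T_parcel − T_env = -6.6 − 0.75 = -7.35°C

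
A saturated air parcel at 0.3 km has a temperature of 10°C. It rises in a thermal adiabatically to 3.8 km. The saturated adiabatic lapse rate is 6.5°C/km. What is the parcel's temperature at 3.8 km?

-12.75°C

300 → 3800 m (saturated adiabatic, 6.5°C/km): ΔT = -6.5 × 3.5 = -22.75°C → T = -12.75°C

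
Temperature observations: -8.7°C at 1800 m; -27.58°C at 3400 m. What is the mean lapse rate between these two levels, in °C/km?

Γ = −ΔT/Δz = (-8.7 − (-27.58)) / (3400 − 1800) m
  = 18.88°C / 1.6 km = 11.8°C/km

11.8°C/km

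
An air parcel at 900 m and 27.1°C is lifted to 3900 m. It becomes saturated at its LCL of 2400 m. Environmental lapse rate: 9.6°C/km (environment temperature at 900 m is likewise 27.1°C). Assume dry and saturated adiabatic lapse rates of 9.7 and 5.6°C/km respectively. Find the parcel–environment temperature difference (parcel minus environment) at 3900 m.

+5.85°C (parcel warmer than environment)

Parcel:
  900–2400 m, dry: Δz = 1.5 km ⇒ ΔT = -14.55°C; T = 12.55°C
  2400–3900 m, saturated: Δz = 1.5 km ⇒ ΔT = -8.4°C; T = 4.15°C
Environment:
  900–3900 m, environment: Δz = 3 km ⇒ ΔT = -28.8°C; T = -1.7°C
T_parcel − T_env = 4.15 − (-1.7) = +5.85°C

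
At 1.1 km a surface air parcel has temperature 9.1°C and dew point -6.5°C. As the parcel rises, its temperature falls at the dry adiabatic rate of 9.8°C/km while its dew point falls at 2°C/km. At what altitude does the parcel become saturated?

T and T_d converge at 9.8 − 2 = 7.8°C per km
Height above start = (9.1 − (-6.5)) / 7.8 = 2 km
LCL altitude = 1100 m + 2000 m = 3100 m

3.1 km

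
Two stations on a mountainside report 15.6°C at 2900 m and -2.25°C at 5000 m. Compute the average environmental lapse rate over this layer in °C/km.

8.5°C/km

Γ = −ΔT/Δz = (15.6 − (-2.25)) / (5000 − 2900) m
  = 17.85°C / 2.1 km = 8.5°C/km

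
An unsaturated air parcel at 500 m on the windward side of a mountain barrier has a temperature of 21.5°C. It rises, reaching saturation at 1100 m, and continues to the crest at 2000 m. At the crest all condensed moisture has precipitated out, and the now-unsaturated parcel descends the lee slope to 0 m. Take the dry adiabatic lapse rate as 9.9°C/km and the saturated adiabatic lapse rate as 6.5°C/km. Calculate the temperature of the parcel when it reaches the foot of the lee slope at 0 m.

29.51°C

Dry to 1100 m: -9.9 × 0.6 km = -5.94°C, so T = 15.56°C.
Saturated to 2000 m: -6.5 × 0.9 km = -5.85°C, so T = 9.71°C.
Dry descent to 0 m: +9.9 × 2 km = +19.8°C, so T = 29.51°C.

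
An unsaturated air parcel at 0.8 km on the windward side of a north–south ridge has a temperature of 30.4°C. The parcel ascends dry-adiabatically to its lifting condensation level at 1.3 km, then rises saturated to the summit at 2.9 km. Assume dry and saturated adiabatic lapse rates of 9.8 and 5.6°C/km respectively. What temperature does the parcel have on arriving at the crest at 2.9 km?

16.54°C

Dry to 1300 m: -9.8 × 0.5 km = -4.9°C, so T = 25.5°C.
Saturated to 2900 m: -5.6 × 1.6 km = -8.96°C, so T = 16.54°C.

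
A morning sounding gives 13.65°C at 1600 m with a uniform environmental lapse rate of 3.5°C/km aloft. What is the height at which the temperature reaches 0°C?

Height above start = (13.65 − 0) / 3.5 = 3.9 km
Altitude = 1600 m + 3900 m = 5500 m

5500 m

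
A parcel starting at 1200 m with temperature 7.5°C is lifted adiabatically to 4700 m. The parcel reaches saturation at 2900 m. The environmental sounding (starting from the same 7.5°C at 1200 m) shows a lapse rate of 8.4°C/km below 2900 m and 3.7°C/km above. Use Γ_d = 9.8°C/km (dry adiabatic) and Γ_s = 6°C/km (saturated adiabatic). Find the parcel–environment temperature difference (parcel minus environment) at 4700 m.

Parcel:
  Dry to 2900 m: -9.8 × 1.7 km = -16.66°C, so T = -9.16°C.
  Saturated to 4700 m: -6 × 1.8 km = -10.8°C, so T = -19.96°C.
Environment:
  Environment, lower layer to 2900 m: -8.4 × 1.7 km = -14.28°C, so T = -6.78°C.
  Environment, upper layer to 4700 m: -3.7 × 1.8 km = -6.66°C, so T = -13.44°C.
T_parcel − T_env = -19.96 − (-13.44) = -6.52°C

-6.52°C (parcel cooler than environment)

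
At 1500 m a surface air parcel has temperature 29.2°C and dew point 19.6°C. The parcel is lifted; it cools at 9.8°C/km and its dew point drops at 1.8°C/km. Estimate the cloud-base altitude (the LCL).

T and T_d converge at 9.8 − 1.8 = 8°C per km
Height above start = (29.2 − 19.6) / 8 = 1.2 km
LCL altitude = 1500 m + 1200 m = 2700 m

2700 m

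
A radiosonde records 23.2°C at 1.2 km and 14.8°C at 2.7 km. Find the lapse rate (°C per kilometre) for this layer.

5.6°C/km

Γ = −ΔT/Δz = (23.2 − 14.8) / (2700 − 1200) m
  = 8.4°C / 1.5 km = 5.6°C/km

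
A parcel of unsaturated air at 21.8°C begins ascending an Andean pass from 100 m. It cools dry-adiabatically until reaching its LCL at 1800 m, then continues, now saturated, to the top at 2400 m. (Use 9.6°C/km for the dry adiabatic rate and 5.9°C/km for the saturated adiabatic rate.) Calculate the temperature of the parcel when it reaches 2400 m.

100 → 1800 m (dry, 9.6°C/km): ΔT = -9.6 × 1.7 = -16.32°C → T = 5.48°C
1800 → 2400 m (saturated, 5.9°C/km): ΔT = -5.9 × 0.6 = -3.54°C → T = 1.94°C

1.94°C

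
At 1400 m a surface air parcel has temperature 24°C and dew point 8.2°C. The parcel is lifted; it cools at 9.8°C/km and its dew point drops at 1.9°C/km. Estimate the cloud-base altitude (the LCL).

3400 m

T and T_d converge at 9.8 − 1.9 = 7.9°C per km
Height above start = (24 − 8.2) / 7.9 = 2 km
LCL altitude = 1400 m + 2000 m = 3400 m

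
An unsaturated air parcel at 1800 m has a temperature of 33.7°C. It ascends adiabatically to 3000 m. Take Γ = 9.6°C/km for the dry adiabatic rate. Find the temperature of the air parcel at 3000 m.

22.18°C

1800 → 3000 m (dry adiabatic, 9.6°C/km): ΔT = -9.6 × 1.2 = -11.52°C → T = 22.18°C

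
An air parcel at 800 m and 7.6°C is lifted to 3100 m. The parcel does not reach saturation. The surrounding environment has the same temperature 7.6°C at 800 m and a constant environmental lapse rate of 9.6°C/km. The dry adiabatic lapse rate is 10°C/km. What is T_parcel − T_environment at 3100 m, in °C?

Parcel:
  800 → 3100 m (dry, 10°C/km): ΔT = -10 × 2.3 = -23°C → T = -15.4°C
Environment:
  800 → 3100 m (environment, 9.6°C/km): ΔT = -9.6 × 2.3 = -22.08°C → T = -14.48°C
T_parcel − T_env = -15.4 − (-14.48) = -0.92°C

-0.92°C (parcel cooler than environment)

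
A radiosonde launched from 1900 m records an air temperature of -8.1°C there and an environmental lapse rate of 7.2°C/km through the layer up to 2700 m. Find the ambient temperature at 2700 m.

1900–2700 m, environmental: Δz = 0.8 km ⇒ ΔT = -5.76°C; T = -13.86°C

-13.86°C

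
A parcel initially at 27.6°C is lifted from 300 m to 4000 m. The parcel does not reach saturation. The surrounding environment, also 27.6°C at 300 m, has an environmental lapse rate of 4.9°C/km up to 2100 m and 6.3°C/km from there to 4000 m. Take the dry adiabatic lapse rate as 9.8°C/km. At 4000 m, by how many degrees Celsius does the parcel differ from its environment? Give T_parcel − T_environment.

-15.47°C (parcel cooler than environment)

Parcel:
  300 → 4000 m (dry, 9.8°C/km): ΔT = -9.8 × 3.7 = -36.26°C → T = -8.66°C
Environment:
  300 → 2100 m (environment, lower layer, 4.9°C/km): ΔT = -4.9 × 1.8 = -8.82°C → T = 18.78°C
  2100 → 4000 m (environment, upper layer, 6.3°C/km): ΔT = -6.3 × 1.9 = -11.97°C → T = 6.81°C
T_parcel − T_env = -8.66 − 6.81 = -15.47°C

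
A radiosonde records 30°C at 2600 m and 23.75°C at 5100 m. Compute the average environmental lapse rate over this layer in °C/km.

Γ = −ΔT/Δz = (30 − 23.75) / (5100 − 2600) m
  = 6.25°C / 2.5 km = 2.5°C/km

2.5°C/km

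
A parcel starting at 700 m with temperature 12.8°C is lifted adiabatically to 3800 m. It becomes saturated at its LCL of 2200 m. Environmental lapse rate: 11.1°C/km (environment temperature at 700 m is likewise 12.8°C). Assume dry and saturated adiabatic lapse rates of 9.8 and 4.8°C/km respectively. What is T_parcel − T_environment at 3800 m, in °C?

Parcel:
  Dry to 2200 m: -9.8 × 1.5 km = -14.7°C, so T = -1.9°C.
  Saturated to 3800 m: -4.8 × 1.6 km = -7.68°C, so T = -9.58°C.
Environment:
  Environment to 3800 m: -11.1 × 3.1 km = -34.41°C, so T = -21.61°C.
T_parcel − T_env = -9.58 − (-21.61) = +12.03°C

+12.03°C (parcel warmer than environment)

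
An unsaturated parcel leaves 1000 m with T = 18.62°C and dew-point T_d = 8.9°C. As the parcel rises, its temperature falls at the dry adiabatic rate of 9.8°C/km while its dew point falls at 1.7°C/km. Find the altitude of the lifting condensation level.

2200 m

T and T_d converge at 9.8 − 1.7 = 8.1°C per km
Height above start = (18.62 − 8.9) / 8.1 = 1.2 km
LCL altitude = 1000 m + 1200 m = 2200 m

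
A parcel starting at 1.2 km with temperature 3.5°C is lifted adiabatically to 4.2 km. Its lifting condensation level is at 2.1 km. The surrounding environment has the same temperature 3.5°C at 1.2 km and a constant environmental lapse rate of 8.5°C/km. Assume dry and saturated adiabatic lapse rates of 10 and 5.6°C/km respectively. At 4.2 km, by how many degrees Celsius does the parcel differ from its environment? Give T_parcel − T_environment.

Parcel:
  Dry to 2100 m: -10 × 0.9 km = -9°C, so T = -5.5°C.
  Saturated to 4200 m: -5.6 × 2.1 km = -11.76°C, so T = -17.26°C.
Environment:
  Environment to 4200 m: -8.5 × 3 km = -25.5°C, so T = -22°C.
T_parcel − T_env = -17.26 − (-22) = +4.74°C

+4.74°C (parcel warmer than environment)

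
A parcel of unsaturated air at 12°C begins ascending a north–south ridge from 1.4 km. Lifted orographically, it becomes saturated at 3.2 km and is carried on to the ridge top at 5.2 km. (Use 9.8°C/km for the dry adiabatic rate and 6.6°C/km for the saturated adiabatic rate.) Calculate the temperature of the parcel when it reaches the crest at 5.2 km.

-18.84°C

1400 → 3200 m (dry, 9.8°C/km): ΔT = -9.8 × 1.8 = -17.64°C → T = -5.64°C
3200 → 5200 m (saturated, 6.6°C/km): ΔT = -6.6 × 2 = -13.2°C → T = -18.84°C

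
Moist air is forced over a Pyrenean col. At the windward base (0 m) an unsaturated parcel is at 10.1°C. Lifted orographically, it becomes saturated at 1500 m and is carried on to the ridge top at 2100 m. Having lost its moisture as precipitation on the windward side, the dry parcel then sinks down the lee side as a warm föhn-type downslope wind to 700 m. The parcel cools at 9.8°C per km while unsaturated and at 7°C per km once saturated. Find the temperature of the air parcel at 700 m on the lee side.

4.92°C

0 → 1500 m (dry, 9.8°C/km): ΔT = -9.8 × 1.5 = -14.7°C → T = -4.6°C
1500 → 2100 m (saturated, 7°C/km): ΔT = -7 × 0.6 = -4.2°C → T = -8.8°C
2100 → 700 m (dry descent, 9.8°C/km): ΔT = +9.8 × 1.4 = +13.72°C → T = 4.92°C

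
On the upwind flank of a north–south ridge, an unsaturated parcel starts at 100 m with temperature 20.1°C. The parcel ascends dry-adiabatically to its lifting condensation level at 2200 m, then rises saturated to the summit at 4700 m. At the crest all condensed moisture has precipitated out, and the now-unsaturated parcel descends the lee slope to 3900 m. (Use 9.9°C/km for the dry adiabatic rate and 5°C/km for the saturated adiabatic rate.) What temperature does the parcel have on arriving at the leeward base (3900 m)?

Dry to 2200 m: -9.9 × 2.1 km = -20.79°C, so T = -0.69°C.
Saturated to 4700 m: -5 × 2.5 km = -12.5°C, so T = -13.19°C.
Dry descent to 3900 m: +9.9 × 0.8 km = +7.92°C, so T = -5.27°C.

-5.27°C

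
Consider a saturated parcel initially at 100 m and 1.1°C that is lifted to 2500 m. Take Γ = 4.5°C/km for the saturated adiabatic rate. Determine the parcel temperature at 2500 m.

-9.7°C

100–2500 m, saturated adiabatic: Δz = 2.4 km ⇒ ΔT = -10.8°C; T = -9.7°C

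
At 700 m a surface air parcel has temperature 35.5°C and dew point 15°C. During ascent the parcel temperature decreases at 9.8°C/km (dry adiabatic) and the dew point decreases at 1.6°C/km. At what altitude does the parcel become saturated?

3200 m

T and T_d converge at 9.8 − 1.6 = 8.2°C per km
Height above start = (35.5 − 15) / 8.2 = 2.5 km
LCL altitude = 700 m + 2500 m = 3200 m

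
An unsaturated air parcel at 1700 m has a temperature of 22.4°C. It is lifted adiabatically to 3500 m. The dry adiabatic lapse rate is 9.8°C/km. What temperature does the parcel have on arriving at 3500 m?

4.76°C

1700–3500 m, dry adiabatic: Δz = 1.8 km ⇒ ΔT = -17.64°C; T = 4.76°C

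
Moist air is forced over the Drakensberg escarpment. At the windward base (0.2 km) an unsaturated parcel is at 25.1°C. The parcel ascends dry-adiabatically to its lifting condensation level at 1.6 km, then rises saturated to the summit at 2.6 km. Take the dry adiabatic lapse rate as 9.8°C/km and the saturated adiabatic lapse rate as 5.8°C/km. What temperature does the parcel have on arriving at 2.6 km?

Dry to 1600 m: -9.8 × 1.4 km = -13.72°C, so T = 11.38°C.
Saturated to 2600 m: -5.8 × 1 km = -5.8°C, so T = 5.58°C.

5.58°C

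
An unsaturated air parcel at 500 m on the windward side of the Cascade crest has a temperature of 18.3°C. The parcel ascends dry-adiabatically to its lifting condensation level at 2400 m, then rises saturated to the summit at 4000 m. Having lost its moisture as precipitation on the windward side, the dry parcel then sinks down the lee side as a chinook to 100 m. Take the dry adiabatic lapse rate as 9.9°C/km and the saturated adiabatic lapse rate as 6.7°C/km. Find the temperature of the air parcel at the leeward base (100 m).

From 500 m to 2400 m (dry): cools by 9.9 × 1.9 = 18.81°C, giving -0.51°C.
From 2400 m to 4000 m (saturated): cools by 6.7 × 1.6 = 10.72°C, giving -11.23°C.
From 4000 m to 100 m (dry descent): warms by 9.9 × 3.9 = 38.61°C, giving 27.38°C.

27.38°C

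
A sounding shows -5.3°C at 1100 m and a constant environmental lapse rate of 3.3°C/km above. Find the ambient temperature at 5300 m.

-19.16°C

1100–5300 m, environmental: Δz = 4.2 km ⇒ ΔT = -13.86°C; T = -19.16°C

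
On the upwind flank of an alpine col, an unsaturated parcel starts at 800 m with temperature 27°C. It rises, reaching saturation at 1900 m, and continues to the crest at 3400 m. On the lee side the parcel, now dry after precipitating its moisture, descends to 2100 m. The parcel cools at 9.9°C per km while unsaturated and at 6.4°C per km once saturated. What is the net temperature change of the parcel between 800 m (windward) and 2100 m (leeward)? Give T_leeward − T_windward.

-7.62°C

From 800 m to 1900 m (dry): cools by 9.9 × 1.1 = 10.89°C, giving 16.11°C.
From 1900 m to 3400 m (saturated): cools by 6.4 × 1.5 = 9.6°C, giving 6.51°C.
From 3400 m to 2100 m (dry descent): warms by 9.9 × 1.3 = 12.87°C, giving 19.38°C.
Net change vs windward start: 19.38 − 27 = -7.62°C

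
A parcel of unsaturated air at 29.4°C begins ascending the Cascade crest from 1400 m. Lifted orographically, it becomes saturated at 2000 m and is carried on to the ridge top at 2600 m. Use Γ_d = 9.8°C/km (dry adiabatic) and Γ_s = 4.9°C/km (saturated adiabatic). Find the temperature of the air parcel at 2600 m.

1400 → 2000 m (dry, 9.8°C/km): ΔT = -9.8 × 0.6 = -5.88°C → T = 23.52°C
2000 → 2600 m (saturated, 4.9°C/km): ΔT = -4.9 × 0.6 = -2.94°C → T = 20.58°C

20.58°C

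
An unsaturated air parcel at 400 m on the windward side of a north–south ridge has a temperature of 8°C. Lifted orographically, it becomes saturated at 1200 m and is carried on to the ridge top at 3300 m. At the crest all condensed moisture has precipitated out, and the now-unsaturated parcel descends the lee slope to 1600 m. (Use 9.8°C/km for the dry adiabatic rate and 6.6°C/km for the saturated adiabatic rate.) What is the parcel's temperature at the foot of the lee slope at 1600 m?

2.96°C

From 400 m to 1200 m (dry): cools by 9.8 × 0.8 = 7.84°C, giving 0.16°C.
From 1200 m to 3300 m (saturated): cools by 6.6 × 2.1 = 13.86°C, giving -13.7°C.
From 3300 m to 1600 m (dry descent): warms by 9.8 × 1.7 = 16.66°C, giving 2.96°C.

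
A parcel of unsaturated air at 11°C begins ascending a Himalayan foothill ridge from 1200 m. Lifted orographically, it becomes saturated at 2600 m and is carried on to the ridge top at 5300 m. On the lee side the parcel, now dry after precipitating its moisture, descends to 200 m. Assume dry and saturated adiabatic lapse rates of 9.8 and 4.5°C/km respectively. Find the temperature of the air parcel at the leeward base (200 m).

35.11°C

1200 → 2600 m (dry, 9.8°C/km): ΔT = -9.8 × 1.4 = -13.72°C → T = -2.72°C
2600 → 5300 m (saturated, 4.5°C/km): ΔT = -4.5 × 2.7 = -12.15°C → T = -14.87°C
5300 → 200 m (dry descent, 9.8°C/km): ΔT = +9.8 × 5.1 = +49.98°C → T = 35.11°C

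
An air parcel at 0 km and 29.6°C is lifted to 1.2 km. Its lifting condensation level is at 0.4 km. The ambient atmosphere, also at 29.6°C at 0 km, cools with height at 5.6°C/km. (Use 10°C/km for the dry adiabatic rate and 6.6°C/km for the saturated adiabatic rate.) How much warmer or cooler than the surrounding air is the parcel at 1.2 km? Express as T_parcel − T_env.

Parcel:
  0 → 400 m (dry, 10°C/km): ΔT = -10 × 0.4 = -4°C → T = 25.6°C
  400 → 1200 m (saturated, 6.6°C/km): ΔT = -6.6 × 0.8 = -5.28°C → T = 20.32°C
Environment:
  0 → 1200 m (environment, 5.6°C/km): ΔT = -5.6 × 1.2 = -6.72°C → T = 22.88°C
T_parcel − T_env = 20.32 − 22.88 = -2.56°C

-2.56°C (parcel cooler than environment)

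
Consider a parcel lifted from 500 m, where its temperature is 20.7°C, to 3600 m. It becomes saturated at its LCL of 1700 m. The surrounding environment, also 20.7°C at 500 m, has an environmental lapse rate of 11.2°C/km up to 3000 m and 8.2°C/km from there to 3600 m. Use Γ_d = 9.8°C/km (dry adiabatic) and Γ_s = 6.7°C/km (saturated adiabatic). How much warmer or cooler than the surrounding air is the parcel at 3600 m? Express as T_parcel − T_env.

+8.43°C (parcel warmer than environment)

Parcel:
  500–1700 m, dry: Δz = 1.2 km ⇒ ΔT = -11.76°C; T = 8.94°C
  1700–3600 m, saturated: Δz = 1.9 km ⇒ ΔT = -12.73°C; T = -3.79°C
Environment:
  500–3000 m, environment, lower layer: Δz = 2.5 km ⇒ ΔT = -28°C; T = -7.3°C
  3000–3600 m, environment, upper layer: Δz = 0.6 km ⇒ ΔT = -4.92°C; T = -12.22°C
T_parcel − T_env = -3.79 − (-12.22) = +8.43°C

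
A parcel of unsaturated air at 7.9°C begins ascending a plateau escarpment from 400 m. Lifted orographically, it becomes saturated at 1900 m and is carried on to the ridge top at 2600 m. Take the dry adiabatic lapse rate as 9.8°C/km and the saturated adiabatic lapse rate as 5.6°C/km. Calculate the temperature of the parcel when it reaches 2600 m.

400 → 1900 m (dry, 9.8°C/km): ΔT = -9.8 × 1.5 = -14.7°C → T = -6.8°C
1900 → 2600 m (saturated, 5.6°C/km): ΔT = -5.6 × 0.7 = -3.92°C → T = -10.72°C

-10.72°C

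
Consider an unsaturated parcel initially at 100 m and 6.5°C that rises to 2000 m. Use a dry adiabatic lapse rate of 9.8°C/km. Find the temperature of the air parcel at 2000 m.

100–2000 m, dry adiabatic: Δz = 1.9 km ⇒ ΔT = -18.62°C; T = -12.12°C

-12.12°C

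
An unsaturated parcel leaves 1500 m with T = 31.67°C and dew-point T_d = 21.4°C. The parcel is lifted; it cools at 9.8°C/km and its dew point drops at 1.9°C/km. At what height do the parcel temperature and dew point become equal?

T and T_d converge at 9.8 − 1.9 = 7.9°C per km
Height above start = (31.67 − 21.4) / 7.9 = 1.3 km
LCL altitude = 1500 m + 1300 m = 2800 m

2800 m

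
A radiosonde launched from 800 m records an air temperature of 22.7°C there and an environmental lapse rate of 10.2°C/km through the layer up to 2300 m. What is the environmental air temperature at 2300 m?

7.4°C

Environmental to 2300 m: -10.2 × 1.5 km = -15.3°C, so T = 7.4°C.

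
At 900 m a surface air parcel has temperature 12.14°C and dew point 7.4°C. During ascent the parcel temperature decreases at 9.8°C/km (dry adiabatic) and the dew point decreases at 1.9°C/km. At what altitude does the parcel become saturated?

1500 m

T and T_d converge at 9.8 − 1.9 = 7.9°C per km
Height above start = (12.14 − 7.4) / 7.9 = 0.6 km
LCL altitude = 900 m + 600 m = 1500 m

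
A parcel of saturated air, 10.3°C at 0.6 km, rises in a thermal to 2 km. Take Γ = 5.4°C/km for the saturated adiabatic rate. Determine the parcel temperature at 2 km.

From 600 m to 2000 m (saturated adiabatic): cools by 5.4 × 1.4 = 7.56°C, giving 2.74°C.

2.74°C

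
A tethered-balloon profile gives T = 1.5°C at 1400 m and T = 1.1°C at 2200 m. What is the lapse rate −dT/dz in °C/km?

0.5°C/km

Γ = −ΔT/Δz = (1.5 − 1.1) / (2200 − 1400) m
  = 0.4°C / 0.8 km = 0.5°C/km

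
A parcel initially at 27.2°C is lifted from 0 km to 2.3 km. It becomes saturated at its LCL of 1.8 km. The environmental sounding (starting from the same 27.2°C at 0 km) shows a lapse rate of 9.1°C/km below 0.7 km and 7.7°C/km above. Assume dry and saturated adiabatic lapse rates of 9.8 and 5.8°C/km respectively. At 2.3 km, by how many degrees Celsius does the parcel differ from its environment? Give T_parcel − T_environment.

Parcel:
  0 → 1800 m (dry, 9.8°C/km): ΔT = -9.8 × 1.8 = -17.64°C → T = 9.56°C
  1800 → 2300 m (saturated, 5.8°C/km): ΔT = -5.8 × 0.5 = -2.9°C → T = 6.66°C
Environment:
  0 → 700 m (environment, lower layer, 9.1°C/km): ΔT = -9.1 × 0.7 = -6.37°C → T = 20.83°C
  700 → 2300 m (environment, upper layer, 7.7°C/km): ΔT = -7.7 × 1.6 = -12.32°C → T = 8.51°C
T_parcel − T_env = 6.66 − 8.51 = -1.85°C

-1.85°C (parcel cooler than environment)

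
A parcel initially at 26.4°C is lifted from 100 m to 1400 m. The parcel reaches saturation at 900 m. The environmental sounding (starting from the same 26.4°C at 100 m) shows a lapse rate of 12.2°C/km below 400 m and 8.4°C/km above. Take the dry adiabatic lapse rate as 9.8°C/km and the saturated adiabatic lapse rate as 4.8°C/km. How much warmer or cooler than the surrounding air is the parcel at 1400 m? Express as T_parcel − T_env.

Parcel:
  100–900 m, dry: Δz = 0.8 km ⇒ ΔT = -7.84°C; T = 18.56°C
  900–1400 m, saturated: Δz = 0.5 km ⇒ ΔT = -2.4°C; T = 16.16°C
Environment:
  100–400 m, environment, lower layer: Δz = 0.3 km ⇒ ΔT = -3.66°C; T = 22.74°C
  400–1400 m, environment, upper layer: Δz = 1 km ⇒ ΔT = -8.4°C; T = 14.34°C
T_parcel − T_env = 16.16 − 14.34 = +1.82°C

+1.82°C (parcel warmer than environment)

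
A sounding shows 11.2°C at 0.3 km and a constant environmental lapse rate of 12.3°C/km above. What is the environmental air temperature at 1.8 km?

-7.25°C

300 → 1800 m (environmental, 12.3°C/km): ΔT = -12.3 × 1.5 = -18.45°C → T = -7.25°C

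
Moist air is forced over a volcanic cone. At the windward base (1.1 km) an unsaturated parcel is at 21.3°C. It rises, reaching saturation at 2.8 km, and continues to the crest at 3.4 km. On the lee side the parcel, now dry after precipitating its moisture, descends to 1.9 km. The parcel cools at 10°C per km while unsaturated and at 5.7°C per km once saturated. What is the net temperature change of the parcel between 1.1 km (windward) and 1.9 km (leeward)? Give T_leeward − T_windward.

-5.42°C

1100 → 2800 m (dry, 10°C/km): ΔT = -10 × 1.7 = -17°C → T = 4.3°C
2800 → 3400 m (saturated, 5.7°C/km): ΔT = -5.7 × 0.6 = -3.42°C → T = 0.88°C
3400 → 1900 m (dry descent, 10°C/km): ΔT = +10 × 1.5 = +15°C → T = 15.88°C
Net change vs windward start: 15.88 − 21.3 = -5.42°C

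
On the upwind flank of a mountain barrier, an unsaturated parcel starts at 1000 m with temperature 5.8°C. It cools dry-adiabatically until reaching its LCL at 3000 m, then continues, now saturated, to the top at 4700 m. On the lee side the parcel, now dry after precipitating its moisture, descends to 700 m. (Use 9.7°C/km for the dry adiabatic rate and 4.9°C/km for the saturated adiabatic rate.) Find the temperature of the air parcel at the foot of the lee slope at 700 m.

1000 → 3000 m (dry, 9.7°C/km): ΔT = -9.7 × 2 = -19.4°C → T = -13.6°C
3000 → 4700 m (saturated, 4.9°C/km): ΔT = -4.9 × 1.7 = -8.33°C → T = -21.93°C
4700 → 700 m (dry descent, 9.7°C/km): ΔT = +9.7 × 4 = +38.8°C → T = 16.87°C

16.87°C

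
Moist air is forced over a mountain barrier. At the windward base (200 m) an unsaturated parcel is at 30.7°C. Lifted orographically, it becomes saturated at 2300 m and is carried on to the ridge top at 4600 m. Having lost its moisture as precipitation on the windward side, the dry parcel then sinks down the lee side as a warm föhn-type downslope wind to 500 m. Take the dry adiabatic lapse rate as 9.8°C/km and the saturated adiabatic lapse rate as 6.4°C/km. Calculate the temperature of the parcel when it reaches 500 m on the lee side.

35.58°C

200 → 2300 m (dry, 9.8°C/km): ΔT = -9.8 × 2.1 = -20.58°C → T = 10.12°C
2300 → 4600 m (saturated, 6.4°C/km): ΔT = -6.4 × 2.3 = -14.72°C → T = -4.6°C
4600 → 500 m (dry descent, 9.8°C/km): ΔT = +9.8 × 4.1 = +40.18°C → T = 35.58°C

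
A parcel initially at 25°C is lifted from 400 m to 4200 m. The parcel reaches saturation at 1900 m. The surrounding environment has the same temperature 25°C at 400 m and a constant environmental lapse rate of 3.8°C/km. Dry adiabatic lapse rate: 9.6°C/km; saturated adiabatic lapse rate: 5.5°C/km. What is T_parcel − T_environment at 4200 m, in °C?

Parcel:
  400–1900 m, dry: Δz = 1.5 km ⇒ ΔT = -14.4°C; T = 10.6°C
  1900–4200 m, saturated: Δz = 2.3 km ⇒ ΔT = -12.65°C; T = -2.05°C
Environment:
  400–4200 m, environment: Δz = 3.8 km ⇒ ΔT = -14.44°C; T = 10.56°C
T_parcel − T_env = -2.05 − 10.56 = -12.61°C

-12.61°C (parcel cooler than environment)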